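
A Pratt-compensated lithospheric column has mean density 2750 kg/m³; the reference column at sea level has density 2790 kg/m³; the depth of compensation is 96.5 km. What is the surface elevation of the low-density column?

1.4 km

ρ_ref D = ρ (D + h) → h = D (ρ_ref − ρ)/ρ.
h = 96.5 km × (2790 − 2750)/2750 = 1.4 km.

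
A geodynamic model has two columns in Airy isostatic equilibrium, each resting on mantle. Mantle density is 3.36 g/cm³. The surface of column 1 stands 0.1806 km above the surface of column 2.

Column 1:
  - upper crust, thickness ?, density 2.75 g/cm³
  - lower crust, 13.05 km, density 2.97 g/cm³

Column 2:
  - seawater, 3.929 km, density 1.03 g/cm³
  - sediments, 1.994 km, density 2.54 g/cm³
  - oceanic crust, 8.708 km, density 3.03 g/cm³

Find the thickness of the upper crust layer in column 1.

Take the compensation level at the base of the deeper column (depth z_c below the surface of column 1) and equate Σ ρ_i t_i down to z_c; mantle fills any gap and the z_c terms cancel.
Column 1: x×2.75 + 13.05×2.97 + (z_c − 13.05 − x)×3.36
Column 2: 0.1806×0 + 3.929×1.03 + 1.994×2.54 + 8.708×3.03 + (z_c − 0.1806 − 14.631)×3.36
The z_c×3.36 term appears on both sides and cancels. Collect the known terms of each column as K = Σ(ρt)_known − 3.36 × (depth of known layers): K_1 = 38.7585 − 3.36×13.05 = −5.0895; K_2 = 35.49687 − 3.36×(0.1806 + 14.631) = −14.270106.
Balance: K_1 − x×(3.36 − 2.75) = K_2, so x = (K_1 − K_2)/(3.36 − 2.75) = 9.18061/0.61 = 15.1 km.

15.1 km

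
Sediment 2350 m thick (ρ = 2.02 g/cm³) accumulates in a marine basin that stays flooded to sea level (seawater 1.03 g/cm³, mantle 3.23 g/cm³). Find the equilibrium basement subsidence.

1060 m

Submarine loading: the sediment displaces seawater, and the subsidence is in turn flooded, so s (ρ_m − ρ_w) = t (ρ_sed − ρ_w).
s = 2350 m × (2.02 − 1.03) / (3.23 − 1.03) = 1060 m.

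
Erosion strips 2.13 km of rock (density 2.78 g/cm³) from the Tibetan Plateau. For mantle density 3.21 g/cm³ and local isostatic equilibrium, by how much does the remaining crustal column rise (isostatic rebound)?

1.84 km

Unloading: uplift u = e ρ_c/ρ_m = 2.13 km × 2.78/3.21 = 1.84 km.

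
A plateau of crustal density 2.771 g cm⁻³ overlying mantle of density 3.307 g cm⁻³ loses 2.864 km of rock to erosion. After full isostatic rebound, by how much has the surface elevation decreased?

Rebound u = e ρ_c/ρ_m = 2.864 km × 2.771/3.307 = 2.4 km.
Net surface drop = e − u = 2.864 km − 2.4 km = e (ρ_m − ρ_c)/ρ_m = 0.464 km.

0.464 km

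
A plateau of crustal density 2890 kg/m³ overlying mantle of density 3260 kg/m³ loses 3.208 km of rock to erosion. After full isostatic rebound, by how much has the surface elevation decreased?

Rebound u = e ρ_c/ρ_m = 3.208 km × 2890/3260 = 2.844 km.
Net surface drop = e − u = 3.208 km − 2.844 km = e (ρ_m − ρ_c)/ρ_m = 0.364 km.

0.364 km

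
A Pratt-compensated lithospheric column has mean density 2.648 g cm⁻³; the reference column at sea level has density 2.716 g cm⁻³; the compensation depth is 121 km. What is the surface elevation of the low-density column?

ρ_ref D = ρ (D + h) → h = D (ρ_ref − ρ)/ρ.
h = 121 km × (2.716 − 2.648)/2.648 = 3.11 km.

3.11 km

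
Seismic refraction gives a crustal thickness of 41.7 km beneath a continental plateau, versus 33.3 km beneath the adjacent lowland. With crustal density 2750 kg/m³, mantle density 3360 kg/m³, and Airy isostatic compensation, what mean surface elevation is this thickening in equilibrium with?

1.52 km

Excess crust Δ = 41.7 km − 33.3 km = 8.4 km, split between elevation h and root r with h + r = Δ.
Airy balance ρ_c h = (ρ_m − ρ_c) r gives r = h ρ_c/(ρ_m − ρ_c), so h (1 + ρ_c/(ρ_m − ρ_c)) = Δ, i.e. h = Δ (ρ_m − ρ_c)/ρ_m.
h = 8.4 km × 610/3360 = 1.52 km.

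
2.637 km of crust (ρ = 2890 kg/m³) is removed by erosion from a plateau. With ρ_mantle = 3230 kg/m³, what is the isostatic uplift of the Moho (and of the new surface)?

Unloading: uplift u = e ρ_c/ρ_m = 2.637 km × 2890/3230 = 2.36 km.

2.36 km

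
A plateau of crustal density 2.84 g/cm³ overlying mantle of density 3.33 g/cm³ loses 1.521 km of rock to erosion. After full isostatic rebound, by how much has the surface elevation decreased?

0.224 km

Rebound u = e ρ_c/ρ_m = 1.521 km × 2.84/3.33 = 1.297 km.
Net surface drop = e − u = 1.521 km − 1.297 km = e (ρ_m − ρ_c)/ρ_m = 0.224 km.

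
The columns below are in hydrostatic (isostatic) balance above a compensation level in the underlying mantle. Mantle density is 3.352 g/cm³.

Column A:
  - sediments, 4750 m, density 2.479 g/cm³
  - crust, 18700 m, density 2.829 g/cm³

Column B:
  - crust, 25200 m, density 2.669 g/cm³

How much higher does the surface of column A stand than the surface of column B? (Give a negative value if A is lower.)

−980 m

For any compensation level in the mantle, the mantle terms cancel and isostasy reduces to e = (Σt_A − Σt_B) − (Σ(ρt)_A − Σ(ρt)_B) / ρ_m.
Σt_A = 23450 m; Σt_B = 25200 m; Σ(ρt)_A = 64677.55; Σ(ρt)_B = 67258.8 (in m·g/cm³).
e = (23450 − 25200) − (64677.55 − 67258.8) / 3.352 = −980 m.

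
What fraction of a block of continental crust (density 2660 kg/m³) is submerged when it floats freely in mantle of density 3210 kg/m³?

Submerged fraction = ρ_obj/ρ_fluid = 2660/3210 = 82.9%.

82.9%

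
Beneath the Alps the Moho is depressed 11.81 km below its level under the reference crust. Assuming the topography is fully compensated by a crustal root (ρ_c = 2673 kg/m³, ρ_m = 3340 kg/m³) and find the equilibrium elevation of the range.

2.95 km

For local isostatic compensation: ρ_c h = (ρ_m − ρ_c) r.
h = r (ρ_m − ρ_c) / ρ_c = 11.81 km × (3340 − 2673) / 2673 = 2.95 km.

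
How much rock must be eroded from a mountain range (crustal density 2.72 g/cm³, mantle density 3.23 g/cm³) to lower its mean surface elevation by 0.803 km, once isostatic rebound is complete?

5.09 km

Net drop Δ = e − u = e − e ρ_c/ρ_m = e (ρ_m − ρ_c)/ρ_m.
e = Δ ρ_m/(ρ_m − ρ_c) = 0.803 km × 3.23/0.51 = 5.09 km.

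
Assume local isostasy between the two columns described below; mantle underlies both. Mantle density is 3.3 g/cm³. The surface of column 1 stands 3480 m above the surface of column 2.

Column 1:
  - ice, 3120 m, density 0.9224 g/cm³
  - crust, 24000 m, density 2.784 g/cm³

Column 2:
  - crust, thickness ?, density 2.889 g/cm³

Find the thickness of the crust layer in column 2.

20200 m

Take the compensation level at the base of the deeper column (depth z_c below the surface of column 1) and equate Σ ρ_i t_i down to z_c; mantle fills any gap and the z_c terms cancel.
Column 1: 3120×0.9224 + 24000×2.784 + (z_c − 27120)×3.3
Column 2: 3480×0 + x×2.889 + (z_c − 3480 − 0 − x)×3.3
The z_c×3.3 term appears on both sides and cancels. Collect the known terms of each column as K = Σ(ρt)_known − 3.3 × (depth of known layers): K_1 = 69693.888 − 3.3×27120 = −19802.112; K_2 = 0 − 3.3×(3480 + 0) = −11484.
Balance: K_1 = K_2 − x×(3.3 − 2.889), so x = (K_2 − K_1)/(3.3 − 2.889) = 8318.11/0.411 = 20200 m.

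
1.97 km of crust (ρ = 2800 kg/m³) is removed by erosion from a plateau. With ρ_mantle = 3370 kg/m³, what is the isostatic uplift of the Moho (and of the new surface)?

Unloading: uplift u = e ρ_c/ρ_m = 1.97 km × 2800/3370 = 1.64 km.

1.64 km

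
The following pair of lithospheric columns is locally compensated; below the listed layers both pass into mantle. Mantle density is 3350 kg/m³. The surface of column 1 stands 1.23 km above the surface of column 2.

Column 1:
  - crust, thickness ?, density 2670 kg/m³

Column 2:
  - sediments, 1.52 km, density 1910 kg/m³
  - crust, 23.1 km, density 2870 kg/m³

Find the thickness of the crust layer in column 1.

25.6 km

Take the compensation level at the base of the deeper column (depth z_c below the surface of column 1) and equate Σ ρ_i t_i down to z_c; mantle fills any gap and the z_c terms cancel.
Column 1: x×2670 + (z_c − 0 − x)×3350
Column 2: 1.23×0 + 1.52×1910 + 23.1×2870 + (z_c − 1.23 − 24.62)×3350
The z_c×3350 term appears on both sides and cancels. Collect the known terms of each column as K = Σ(ρt)_known − 3350 × (depth of known layers): K_1 = 0 − 3350×0 = 0; K_2 = 69200.2 − 3350×(1.23 + 24.62) = −17397.3.
Balance: K_1 − x×(3350 − 2670) = K_2, so x = (K_1 − K_2)/(3350 − 2670) = 17397.3/680 = 25.6 km.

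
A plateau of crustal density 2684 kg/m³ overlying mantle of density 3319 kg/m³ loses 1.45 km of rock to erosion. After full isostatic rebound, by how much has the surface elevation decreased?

Rebound u = e ρ_c/ρ_m = 1.45 km × 2684/3319 = 1.173 km.
Net surface drop = e − u = 1.45 km − 1.173 km = e (ρ_m − ρ_c)/ρ_m = 0.277 km.

0.277 km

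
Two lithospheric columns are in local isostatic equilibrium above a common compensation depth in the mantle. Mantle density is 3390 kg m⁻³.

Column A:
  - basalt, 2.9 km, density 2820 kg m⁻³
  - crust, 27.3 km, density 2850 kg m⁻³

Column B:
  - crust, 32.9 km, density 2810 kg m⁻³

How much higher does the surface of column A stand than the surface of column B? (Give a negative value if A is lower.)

−0.793 km

For any compensation level in the mantle, the mantle terms cancel and isostasy reduces to e = (Σt_A − Σt_B) − (Σ(ρt)_A − Σ(ρt)_B) / ρ_m.
Σt_A = 30.2 km; Σt_B = 32.9 km; Σ(ρt)_A = 85983; Σ(ρt)_B = 92449 (in km·kg m⁻³).
e = (30.2 − 32.9) − (85983 − 92449) / 3390 = −0.793 km.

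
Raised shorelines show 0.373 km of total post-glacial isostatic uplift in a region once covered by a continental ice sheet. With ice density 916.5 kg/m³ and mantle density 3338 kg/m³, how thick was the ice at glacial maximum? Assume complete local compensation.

u = t ρ_ice/ρ_m → t = u ρ_m/ρ_ice = 0.373 km × 3338/916.5 = 1.36 km.

1.36 km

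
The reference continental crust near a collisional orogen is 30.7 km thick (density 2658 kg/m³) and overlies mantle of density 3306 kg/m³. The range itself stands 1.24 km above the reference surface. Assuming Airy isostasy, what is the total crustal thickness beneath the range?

37 km

Root depth r = h ρ_c / (ρ_m − ρ_c) = 1.24 km × 2658 / 648 = 5.086 km.
Total thickness = T + h + r = 30.7 km + 1.24 km + 5.086 km = 37 km.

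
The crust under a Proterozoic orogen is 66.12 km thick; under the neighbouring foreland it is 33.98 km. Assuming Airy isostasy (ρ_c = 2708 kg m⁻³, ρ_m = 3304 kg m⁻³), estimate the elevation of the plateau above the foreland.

Excess crust Δ = 66.12 km − 33.98 km = 32.14 km, split between elevation h and root r with h + r = Δ.
Airy balance ρ_c h = (ρ_m − ρ_c) r gives r = h ρ_c/(ρ_m − ρ_c), so h (1 + ρ_c/(ρ_m − ρ_c)) = Δ, i.e. h = Δ (ρ_m − ρ_c)/ρ_m.
h = 32.14 km × 596/3304 = 5.8 km.

5.8 km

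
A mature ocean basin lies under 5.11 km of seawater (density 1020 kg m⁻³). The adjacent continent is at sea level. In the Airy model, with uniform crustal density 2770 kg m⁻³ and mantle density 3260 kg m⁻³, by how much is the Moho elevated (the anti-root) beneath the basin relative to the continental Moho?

18.2 km

Isostatic balance requires: replacing crust with seawater at the top is compensated by replacing crust with mantle at the base: d (ρ_c − ρ_w) = a (ρ_m − ρ_c).
a = d (ρ_c − ρ_w)/(ρ_m − ρ_c) = 5.11 km × 1750/490 = 18.2 km.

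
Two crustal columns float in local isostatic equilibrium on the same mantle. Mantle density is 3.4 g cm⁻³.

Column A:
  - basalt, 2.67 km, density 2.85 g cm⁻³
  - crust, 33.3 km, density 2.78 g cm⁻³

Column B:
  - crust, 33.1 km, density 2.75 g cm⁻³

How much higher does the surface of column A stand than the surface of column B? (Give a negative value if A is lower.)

0.176 km

For any compensation level in the mantle, the mantle terms cancel and isostasy reduces to e = (Σt_A − Σt_B) − (Σ(ρt)_A − Σ(ρt)_B) / ρ_m.
Σt_A = 35.97 km; Σt_B = 33.1 km; Σ(ρt)_A = 100.1835; Σ(ρt)_B = 91.025 (in km·g cm⁻³).
e = (35.97 − 33.1) − (100.1835 − 91.025) / 3.4 = 0.176 km.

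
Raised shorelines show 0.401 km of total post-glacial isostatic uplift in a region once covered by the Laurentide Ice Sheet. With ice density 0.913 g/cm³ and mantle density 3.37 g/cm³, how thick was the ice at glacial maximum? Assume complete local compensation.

1.48 km

u = t ρ_ice/ρ_m → t = u ρ_m/ρ_ice = 0.401 km × 3.37/0.913 = 1.48 km.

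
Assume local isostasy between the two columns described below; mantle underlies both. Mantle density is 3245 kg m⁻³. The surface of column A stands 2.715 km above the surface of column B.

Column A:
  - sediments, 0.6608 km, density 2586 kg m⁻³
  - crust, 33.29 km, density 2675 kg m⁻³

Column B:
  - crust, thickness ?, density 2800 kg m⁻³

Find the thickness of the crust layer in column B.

23.8 km

Take the compensation level at the base of the deeper column (depth z_c below the surface of column A) and equate Σ ρ_i t_i down to z_c; mantle fills any gap and the z_c terms cancel.
Column A: 0.6608×2586 + 33.29×2675 + (z_c − 33.9508)×3245
Column B: 2.715×0 + x×2800 + (z_c − 2.715 − 0 − x)×3245
The z_c×3245 term appears on both sides and cancels. Collect the known terms of each column as K = Σ(ρt)_known − 3245 × (depth of known layers): K_A = 90759.5788 − 3245×33.9508 = −19410.7672; K_B = 0 − 3245×(2.715 + 0) = −8810.175.
Balance: K_A = K_B − x×(3245 − 2800), so x = (K_B − K_A)/(3245 − 2800) = 10600.6/445 = 23.8 km.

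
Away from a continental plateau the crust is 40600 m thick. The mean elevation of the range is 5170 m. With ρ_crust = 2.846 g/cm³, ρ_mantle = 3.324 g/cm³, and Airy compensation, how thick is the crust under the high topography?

Root depth r = h ρ_c / (ρ_m − ρ_c) = 5170 m × 2.846 / 0.478 = 30780 m.
Total thickness = T + h + r = 40600 m + 5170 m + 30780 m = 76600 m.

76600 m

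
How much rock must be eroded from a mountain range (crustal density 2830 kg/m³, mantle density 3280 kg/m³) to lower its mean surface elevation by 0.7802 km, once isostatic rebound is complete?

Net drop Δ = e − u = e − e ρ_c/ρ_m = e (ρ_m − ρ_c)/ρ_m.
e = Δ ρ_m/(ρ_m − ρ_c) = 0.7802 km × 3280/450 = 5.69 km.

5.69 km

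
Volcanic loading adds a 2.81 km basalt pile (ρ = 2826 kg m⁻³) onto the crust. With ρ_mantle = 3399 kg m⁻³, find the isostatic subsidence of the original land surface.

Subaerial loading: s = t ρ_load / ρ_m.
s = 2.81 km × 2826/3399 = 2.34 km.

2.34 km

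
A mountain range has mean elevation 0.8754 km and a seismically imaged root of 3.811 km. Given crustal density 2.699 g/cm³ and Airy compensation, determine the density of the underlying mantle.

3.32 g/cm³

Airy balance: ρ_c h = (ρ_m − ρ_c) r → ρ_m = ρ_c (1 + h/r).
ρ_m = 2.699 × (1 + 0.8754 km/3.811 km) = 3.32 g/cm³.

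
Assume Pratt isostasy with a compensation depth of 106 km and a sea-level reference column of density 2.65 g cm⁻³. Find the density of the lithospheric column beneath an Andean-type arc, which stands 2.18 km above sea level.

2.6 g cm⁻³

Pratt balance: ρ_ref D = ρ (D + h).
ρ = ρ_ref D/(D + h) = 2.65 × 106 km/(106 km + 2.18 km) = 2.6 g cm⁻³.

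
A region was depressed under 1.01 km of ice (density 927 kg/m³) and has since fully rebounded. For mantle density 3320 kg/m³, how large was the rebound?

Removing the load lets mantle flow back in; uplift u satisfies ρ_ice t = ρ_m u.
u = t ρ_ice/ρ_m = 1.01 km × 927/3320 = 0.282 km.

0.282 km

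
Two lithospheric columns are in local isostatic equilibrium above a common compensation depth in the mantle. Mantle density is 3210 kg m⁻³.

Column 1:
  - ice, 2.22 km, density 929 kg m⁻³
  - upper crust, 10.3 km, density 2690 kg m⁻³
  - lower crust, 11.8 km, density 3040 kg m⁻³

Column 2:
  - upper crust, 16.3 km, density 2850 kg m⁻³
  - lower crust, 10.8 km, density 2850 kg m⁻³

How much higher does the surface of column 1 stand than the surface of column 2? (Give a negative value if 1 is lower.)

For any compensation level in the mantle, the mantle terms cancel and isostasy reduces to e = (Σt_1 − Σt_2) − (Σ(ρt)_1 − Σ(ρt)_2) / ρ_m.
Σt_1 = 24.32 km; Σt_2 = 27.1 km; Σ(ρt)_1 = 65641.38; Σ(ρt)_2 = 77235 (in km·kg m⁻³).
e = (24.32 − 27.1) − (65641.38 − 77235) / 3210 = 0.832 km.

0.832 km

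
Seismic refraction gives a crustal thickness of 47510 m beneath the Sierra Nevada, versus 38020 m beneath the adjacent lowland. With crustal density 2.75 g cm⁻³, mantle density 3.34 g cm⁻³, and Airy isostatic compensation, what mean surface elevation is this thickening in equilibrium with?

Excess crust Δ = 47510 m − 38020 m = 9490 m, split between elevation h and root r with h + r = Δ.
Airy balance ρ_c h = (ρ_m − ρ_c) r gives r = h ρ_c/(ρ_m − ρ_c), so h (1 + ρ_c/(ρ_m − ρ_c)) = Δ, i.e. h = Δ (ρ_m − ρ_c)/ρ_m.
h = 9490 m × 0.59/3.34 = 1680 m.

1680 m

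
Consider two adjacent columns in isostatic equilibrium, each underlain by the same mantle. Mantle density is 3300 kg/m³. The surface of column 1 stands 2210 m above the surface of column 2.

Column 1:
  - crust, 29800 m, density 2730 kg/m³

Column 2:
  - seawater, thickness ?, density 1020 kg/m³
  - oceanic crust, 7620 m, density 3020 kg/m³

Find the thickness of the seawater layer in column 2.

Take the compensation level at the base of the deeper column (depth z_c below the surface of column 1) and equate Σ ρ_i t_i down to z_c; mantle fills any gap and the z_c terms cancel.
Column 1: 29800×2730 + (z_c − 29800)×3300
Column 2: 2210×0 + x×1020 + 7620×3020 + (z_c − 2210 − 7620 − x)×3300
The z_c×3300 term appears on both sides and cancels. Collect the known terms of each column as K = Σ(ρt)_known − 3300 × (depth of known layers): K_1 = 81354000 − 3300×29800 = −16986000; K_2 = 23012400 − 3300×(2210 + 7620) = −9426600.
Balance: K_1 = K_2 − x×(3300 − 1020), so x = (K_2 − K_1)/(3300 − 1020) = 7559400/2280 = 3320 m.

3320 m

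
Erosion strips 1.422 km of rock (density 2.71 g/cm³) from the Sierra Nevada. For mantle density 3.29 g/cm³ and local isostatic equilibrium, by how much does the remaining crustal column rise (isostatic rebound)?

1.17 km

Unloading: uplift u = e ρ_c/ρ_m = 1.422 km × 2.71/3.29 = 1.17 km.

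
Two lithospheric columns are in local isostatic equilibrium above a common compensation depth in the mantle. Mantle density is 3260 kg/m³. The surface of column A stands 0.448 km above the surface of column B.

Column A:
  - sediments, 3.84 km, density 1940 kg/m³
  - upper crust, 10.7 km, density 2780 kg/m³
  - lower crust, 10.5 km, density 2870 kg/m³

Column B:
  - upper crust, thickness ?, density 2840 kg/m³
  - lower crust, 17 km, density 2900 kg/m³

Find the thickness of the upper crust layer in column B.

Take the compensation level at the base of the deeper column (depth z_c below the surface of column A) and equate Σ ρ_i t_i down to z_c; mantle fills any gap and the z_c terms cancel.
Column A: 3.84×1940 + 10.7×2780 + 10.5×2870 + (z_c − 25.04)×3260
Column B: 0.448×0 + x×2840 + 17×2900 + (z_c − 0.448 − 17 − x)×3260
The z_c×3260 term appears on both sides and cancels. Collect the known terms of each column as K = Σ(ρt)_known − 3260 × (depth of known layers): K_A = 67330.6 − 3260×25.04 = −14299.8; K_B = 49300 − 3260×(0.448 + 17) = −7580.48.
Balance: K_A = K_B − x×(3260 − 2840), so x = (K_B − K_A)/(3260 − 2840) = 6719.32/420 = 16 km.

16 km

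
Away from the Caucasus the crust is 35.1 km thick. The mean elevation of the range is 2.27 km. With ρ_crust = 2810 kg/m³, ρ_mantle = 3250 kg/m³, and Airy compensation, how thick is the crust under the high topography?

Root depth r = h ρ_c / (ρ_m − ρ_c) = 2.27 km × 2810 / 440 = 14.5 km.
Total thickness = T + h + r = 35.1 km + 2.27 km + 14.5 km = 51.9 km.

51.9 km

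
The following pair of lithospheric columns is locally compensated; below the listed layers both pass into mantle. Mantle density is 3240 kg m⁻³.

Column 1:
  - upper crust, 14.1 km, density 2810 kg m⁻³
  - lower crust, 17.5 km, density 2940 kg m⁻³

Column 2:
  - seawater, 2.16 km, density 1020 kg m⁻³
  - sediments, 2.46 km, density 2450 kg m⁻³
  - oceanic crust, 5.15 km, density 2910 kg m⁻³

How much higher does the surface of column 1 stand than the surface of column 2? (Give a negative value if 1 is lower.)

For any compensation level in the mantle, the mantle terms cancel and isostasy reduces to e = (Σt_1 − Σt_2) − (Σ(ρt)_1 − Σ(ρt)_2) / ρ_m.
Σt_1 = 31.6 km; Σt_2 = 9.77 km; Σ(ρt)_1 = 91071; Σ(ρt)_2 = 23216.7 (in km·kg m⁻³).
e = (31.6 − 9.77) − (91071 − 23216.7) / 3240 = 0.887 km.

0.887 km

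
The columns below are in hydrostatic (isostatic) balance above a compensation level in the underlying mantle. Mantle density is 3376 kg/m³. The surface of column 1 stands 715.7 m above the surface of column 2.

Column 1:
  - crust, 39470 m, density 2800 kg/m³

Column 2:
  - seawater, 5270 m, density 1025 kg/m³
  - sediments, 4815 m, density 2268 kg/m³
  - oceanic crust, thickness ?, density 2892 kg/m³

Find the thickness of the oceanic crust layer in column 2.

Take the compensation level at the base of the deeper column (depth z_c below the surface of column 1) and equate Σ ρ_i t_i down to z_c; mantle fills any gap and the z_c terms cancel.
Column 1: 39470×2800 + (z_c − 39470)×3376
Column 2: 715.7×0 + 5270×1025 + 4815×2268 + x×2892 + (z_c − 715.7 − 10085 − x)×3376
The z_c×3376 term appears on both sides and cancels. Collect the known terms of each column as K = Σ(ρt)_known − 3376 × (depth of known layers): K_1 = 110516000 − 3376×39470 = −22734720; K_2 = 16322170 − 3376×(715.7 + 10085) = −20140993.2.
Balance: K_1 = K_2 − x×(3376 − 2892), so x = (K_2 − K_1)/(3376 − 2892) = 2593730/484 = 5360 m.

5360 m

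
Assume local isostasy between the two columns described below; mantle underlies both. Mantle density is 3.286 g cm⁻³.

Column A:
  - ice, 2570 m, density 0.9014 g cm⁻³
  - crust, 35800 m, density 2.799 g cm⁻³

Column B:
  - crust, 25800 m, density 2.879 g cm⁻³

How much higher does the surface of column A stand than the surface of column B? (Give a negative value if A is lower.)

For any compensation level in the mantle, the mantle terms cancel and isostasy reduces to e = (Σt_A − Σt_B) − (Σ(ρt)_A − Σ(ρt)_B) / ρ_m.
Σt_A = 38370 m; Σt_B = 25800 m; Σ(ρt)_A = 102520.798; Σ(ρt)_B = 74278.2 (in m·g cm⁻³).
e = (38370 − 25800) − (102520.798 − 74278.2) / 3.286 = 3980 m.

3980 m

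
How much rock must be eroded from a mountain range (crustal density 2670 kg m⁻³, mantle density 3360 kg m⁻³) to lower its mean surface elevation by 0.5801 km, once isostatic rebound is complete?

2.82 km

Net drop Δ = e − u = e − e ρ_c/ρ_m = e (ρ_m − ρ_c)/ρ_m.
e = Δ ρ_m/(ρ_m − ρ_c) = 0.5801 km × 3360/690 = 2.82 km.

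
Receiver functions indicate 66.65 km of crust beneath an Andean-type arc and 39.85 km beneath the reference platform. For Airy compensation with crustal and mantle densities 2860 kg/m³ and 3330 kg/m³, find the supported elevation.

3.78 km

Excess crust Δ = 66.65 km − 39.85 km = 26.8 km, split between elevation h and root r with h + r = Δ.
Airy balance ρ_c h = (ρ_m − ρ_c) r gives r = h ρ_c/(ρ_m − ρ_c), so h (1 + ρ_c/(ρ_m − ρ_c)) = Δ, i.e. h = Δ (ρ_m − ρ_c)/ρ_m.
h = 26.8 km × 470/3330 = 3.78 km.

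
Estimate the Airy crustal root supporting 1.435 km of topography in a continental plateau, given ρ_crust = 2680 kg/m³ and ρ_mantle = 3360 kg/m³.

In Airy isostatic equilibrium: the weight of the topography is balanced by the buoyancy of the root, ρ_c h = (ρ_m − ρ_c) r.
r = h · ρ_c / (ρ_m − ρ_c) = 1.435 km × 2680 / (3360 − 2680) = 5.66 km.

5.66 km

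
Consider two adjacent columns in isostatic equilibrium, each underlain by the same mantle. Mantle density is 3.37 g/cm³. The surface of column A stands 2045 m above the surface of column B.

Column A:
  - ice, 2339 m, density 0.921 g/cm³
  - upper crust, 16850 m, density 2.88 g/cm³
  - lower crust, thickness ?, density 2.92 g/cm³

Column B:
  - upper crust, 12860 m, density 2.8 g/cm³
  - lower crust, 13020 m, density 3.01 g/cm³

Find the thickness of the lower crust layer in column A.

Take the compensation level at the base of the deeper column (depth z_c below the surface of column A) and equate Σ ρ_i t_i down to z_c; mantle fills any gap and the z_c terms cancel.
Column A: 2339×0.921 + 16850×2.88 + x×2.92 + (z_c − 19189 − x)×3.37
Column B: 2045×0 + 12860×2.8 + 13020×3.01 + (z_c − 2045 − 25880)×3.37
The z_c×3.37 term appears on both sides and cancels. Collect the known terms of each column as K = Σ(ρt)_known − 3.37 × (depth of known layers): K_A = 50682.219 − 3.37×19189 = −13984.711; K_B = 75198.2 − 3.37×(2045 + 25880) = −18909.05.
Balance: K_A − x×(3.37 − 2.92) = K_B, so x = (K_A − K_B)/(3.37 − 2.92) = 4924.34/0.45 = 10900 m.

10900 m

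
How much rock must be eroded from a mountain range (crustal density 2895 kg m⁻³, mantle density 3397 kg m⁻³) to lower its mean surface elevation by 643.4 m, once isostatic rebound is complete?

4350 m

Net drop Δ = e − u = e − e ρ_c/ρ_m = e (ρ_m − ρ_c)/ρ_m.
e = Δ ρ_m/(ρ_m − ρ_c) = 643.4 m × 3397/502 = 4350 m.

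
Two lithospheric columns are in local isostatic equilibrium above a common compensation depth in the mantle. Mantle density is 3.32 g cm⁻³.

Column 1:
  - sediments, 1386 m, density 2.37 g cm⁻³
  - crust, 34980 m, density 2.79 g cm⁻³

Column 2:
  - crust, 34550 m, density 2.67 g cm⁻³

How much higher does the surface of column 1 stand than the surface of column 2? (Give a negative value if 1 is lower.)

For any compensation level in the mantle, the mantle terms cancel and isostasy reduces to e = (Σt_1 − Σt_2) − (Σ(ρt)_1 − Σ(ρt)_2) / ρ_m.
Σt_1 = 36366 m; Σt_2 = 34550 m; Σ(ρt)_1 = 100879.02; Σ(ρt)_2 = 92248.5 (in m·g cm⁻³).
e = (36366 − 34550) − (100879.02 − 92248.5) / 3.32 = −784 m.

−784 m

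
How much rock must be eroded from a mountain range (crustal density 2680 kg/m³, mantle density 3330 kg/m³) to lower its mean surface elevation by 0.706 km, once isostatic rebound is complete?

3.62 km

Net drop Δ = e − u = e − e ρ_c/ρ_m = e (ρ_m − ρ_c)/ρ_m.
e = Δ ρ_m/(ρ_m − ρ_c) = 0.706 km × 3330/650 = 3.62 km.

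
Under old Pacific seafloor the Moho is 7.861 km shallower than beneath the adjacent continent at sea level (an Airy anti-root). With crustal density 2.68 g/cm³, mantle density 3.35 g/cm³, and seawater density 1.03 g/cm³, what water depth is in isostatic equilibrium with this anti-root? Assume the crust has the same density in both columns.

Replacing a thickness d of crust by seawater at the top must be balanced by replacing crust with mantle at the base: d (ρ_c − ρ_w) = a (ρ_m − ρ_c).
d = a (ρ_m − ρ_c)/(ρ_c − ρ_w) = 7.861 km × 0.67/1.65 = 3.19 km.

3.19 km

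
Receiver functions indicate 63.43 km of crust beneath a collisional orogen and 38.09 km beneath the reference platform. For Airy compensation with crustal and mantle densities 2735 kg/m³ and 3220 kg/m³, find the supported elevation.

3.82 km

Excess crust Δ = 63.43 km − 38.09 km = 25.34 km, split between elevation h and root r with h + r = Δ.
Airy balance ρ_c h = (ρ_m − ρ_c) r gives r = h ρ_c/(ρ_m − ρ_c), so h (1 + ρ_c/(ρ_m − ρ_c)) = Δ, i.e. h = Δ (ρ_m − ρ_c)/ρ_m.
h = 25.34 km × 485/3220 = 3.82 km.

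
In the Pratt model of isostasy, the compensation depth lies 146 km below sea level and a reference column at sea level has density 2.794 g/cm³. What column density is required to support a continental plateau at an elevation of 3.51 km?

Pratt balance: ρ_ref D = ρ (D + h).
ρ = ρ_ref D/(D + h) = 2.794 × 146 km/(146 km + 3.51 km) = 2.73 g/cm³.

2.73 g/cm³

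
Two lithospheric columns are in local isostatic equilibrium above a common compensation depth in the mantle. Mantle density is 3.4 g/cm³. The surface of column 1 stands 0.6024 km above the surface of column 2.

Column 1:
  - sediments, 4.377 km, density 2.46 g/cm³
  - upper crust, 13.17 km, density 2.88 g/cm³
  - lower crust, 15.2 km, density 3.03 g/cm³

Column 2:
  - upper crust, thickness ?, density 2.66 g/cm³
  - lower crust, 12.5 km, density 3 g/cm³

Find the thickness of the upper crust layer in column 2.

12.9 km

Take the compensation level at the base of the deeper column (depth z_c below the surface of column 1) and equate Σ ρ_i t_i down to z_c; mantle fills any gap and the z_c terms cancel.
Column 1: 4.377×2.46 + 13.17×2.88 + 15.2×3.03 + (z_c − 32.747)×3.4
Column 2: 0.6024×0 + x×2.66 + 12.5×3 + (z_c − 0.6024 − 12.5 − x)×3.4
The z_c×3.4 term appears on both sides and cancels. Collect the known terms of each column as K = Σ(ρt)_known − 3.4 × (depth of known layers): K_1 = 94.75302 − 3.4×32.747 = −16.58678; K_2 = 37.5 − 3.4×(0.6024 + 12.5) = −7.04816.
Balance: K_1 = K_2 − x×(3.4 − 2.66), so x = (K_2 − K_1)/(3.4 − 2.66) = 9.53862/0.74 = 12.9 km.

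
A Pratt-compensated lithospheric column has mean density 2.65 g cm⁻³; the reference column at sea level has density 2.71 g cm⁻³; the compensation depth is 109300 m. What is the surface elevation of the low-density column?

ρ_ref D = ρ (D + h) → h = D (ρ_ref − ρ)/ρ.
h = 109300 m × (2.71 − 2.65)/2.65 = 2470 m.

2470 m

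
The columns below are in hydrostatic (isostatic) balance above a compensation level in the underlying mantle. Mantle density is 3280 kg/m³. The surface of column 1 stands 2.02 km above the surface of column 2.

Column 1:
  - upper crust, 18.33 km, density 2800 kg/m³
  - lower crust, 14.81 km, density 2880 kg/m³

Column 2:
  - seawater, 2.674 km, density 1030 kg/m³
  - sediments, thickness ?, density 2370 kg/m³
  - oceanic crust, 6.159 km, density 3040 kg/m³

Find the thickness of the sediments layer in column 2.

0.662 km

Take the compensation level at the base of the deeper column (depth z_c below the surface of column 1) and equate Σ ρ_i t_i down to z_c; mantle fills any gap and the z_c terms cancel.
Column 1: 18.33×2800 + 14.81×2880 + (z_c − 33.14)×3280
Column 2: 2.02×0 + 2.674×1030 + x×2370 + 6.159×3040 + (z_c − 2.02 − 8.833 − x)×3280
The z_c×3280 term appears on both sides and cancels. Collect the known terms of each column as K = Σ(ρt)_known − 3280 × (depth of known layers): K_1 = 93976.8 − 3280×33.14 = −14722.4; K_2 = 21477.58 − 3280×(2.02 + 8.833) = −14120.26.
Balance: K_1 = K_2 − x×(3280 − 2370), so x = (K_2 − K_1)/(3280 − 2370) = 602.14/910 = 0.662 km.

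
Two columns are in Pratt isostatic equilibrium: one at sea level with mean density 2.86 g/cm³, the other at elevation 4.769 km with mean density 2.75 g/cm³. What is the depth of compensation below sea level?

119 km

ρ_ref D = ρ (D + h) → D (ρ_ref − ρ) = ρ h.
D = ρ h/(ρ_ref − ρ) = 2.75 × 4.769 km/(2.86 − 2.75) = 119 km.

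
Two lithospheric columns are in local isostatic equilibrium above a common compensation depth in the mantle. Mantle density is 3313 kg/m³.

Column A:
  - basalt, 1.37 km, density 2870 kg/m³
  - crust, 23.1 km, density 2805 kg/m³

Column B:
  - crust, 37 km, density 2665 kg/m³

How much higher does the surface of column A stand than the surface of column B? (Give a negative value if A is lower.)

For any compensation level in the mantle, the mantle terms cancel and isostasy reduces to e = (Σt_A − Σt_B) − (Σ(ρt)_A − Σ(ρt)_B) / ρ_m.
Σt_A = 24.47 km; Σt_B = 37 km; Σ(ρt)_A = 68727.4; Σ(ρt)_B = 98605 (in km·kg/m³).
e = (24.47 − 37) − (68727.4 − 98605) / 3313 = −3.51 km.

−3.51 km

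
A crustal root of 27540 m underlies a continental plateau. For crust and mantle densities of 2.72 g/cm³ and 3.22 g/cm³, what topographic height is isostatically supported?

Equating mass per unit area of the two columns: ρ_c h = (ρ_m − ρ_c) r.
h = r (ρ_m − ρ_c) / ρ_c = 27540 m × (3.22 − 2.72) / 2.72 = 5060 m.

5060 m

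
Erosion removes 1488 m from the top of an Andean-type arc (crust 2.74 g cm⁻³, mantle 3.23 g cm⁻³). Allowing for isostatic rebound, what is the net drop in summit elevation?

226 m

Rebound u = e ρ_c/ρ_m = 1488 m × 2.74/3.23 = 1262 m.
Net surface drop = e − u = 1488 m − 1262 m = e (ρ_m − ρ_c)/ρ_m = 226 m.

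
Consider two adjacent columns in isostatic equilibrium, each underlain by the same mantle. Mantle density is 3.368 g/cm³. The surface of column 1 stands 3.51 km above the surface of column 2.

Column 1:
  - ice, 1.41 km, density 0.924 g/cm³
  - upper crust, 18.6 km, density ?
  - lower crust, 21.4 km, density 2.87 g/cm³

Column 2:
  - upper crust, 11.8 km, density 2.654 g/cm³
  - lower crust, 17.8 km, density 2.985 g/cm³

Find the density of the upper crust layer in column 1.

Take the compensation level at the base of the deeper column (depth z_c below the surface of column 1) and equate Σ ρ_i t_i down to z_c; mantle fills any gap and the z_c terms cancel.
Column 1: 1.41×0.924 + 18.6×ρ + 21.4×2.87 + (z_c − 41.41)×3.368
Column 2: 3.51×0 + 11.8×2.654 + 17.8×2.985 + (z_c − 3.51 − 29.6)×3.368
The z_c×3.368 term appears on both sides and cancels. Collect the known terms of each column as K = Σ(ρt)_known − 3.368 × (depth of known layers): K_1 = 62.72084 − 3.368×41.41 = −76.74804; K_2 = 84.4502 − 3.368×(3.51 + 29.6) = −27.06428.
Balance: K_1 + 18.6×ρ = K_2, so ρ = (K_2 − K_1)/18.6 = 49.6838/18.6 = 2.67 g/cm³.

2.67 g/cm³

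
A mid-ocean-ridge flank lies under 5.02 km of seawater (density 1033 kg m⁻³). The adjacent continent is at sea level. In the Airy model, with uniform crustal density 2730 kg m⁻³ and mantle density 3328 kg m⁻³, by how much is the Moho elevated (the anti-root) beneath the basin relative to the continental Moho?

Balancing pressure at the compensation depth: replacing crust with seawater at the top is compensated by replacing crust with mantle at the base: d (ρ_c − ρ_w) = a (ρ_m − ρ_c).
a = d (ρ_c − ρ_w)/(ρ_m − ρ_c) = 5.02 km × 1697/598 = 14.2 km.

14.2 km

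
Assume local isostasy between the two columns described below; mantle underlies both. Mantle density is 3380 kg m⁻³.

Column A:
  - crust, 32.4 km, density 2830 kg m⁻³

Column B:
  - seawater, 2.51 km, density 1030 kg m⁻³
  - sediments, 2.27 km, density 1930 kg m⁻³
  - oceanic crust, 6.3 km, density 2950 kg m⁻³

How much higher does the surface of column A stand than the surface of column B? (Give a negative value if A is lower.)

For any compensation level in the mantle, the mantle terms cancel and isostasy reduces to e = (Σt_A − Σt_B) − (Σ(ρt)_A − Σ(ρt)_B) / ρ_m.
Σt_A = 32.4 km; Σt_B = 11.08 km; Σ(ρt)_A = 91692; Σ(ρt)_B = 25551.4 (in km·kg m⁻³).
e = (32.4 − 11.08) − (91692 − 25551.4) / 3380 = 1.75 km.

1.75 km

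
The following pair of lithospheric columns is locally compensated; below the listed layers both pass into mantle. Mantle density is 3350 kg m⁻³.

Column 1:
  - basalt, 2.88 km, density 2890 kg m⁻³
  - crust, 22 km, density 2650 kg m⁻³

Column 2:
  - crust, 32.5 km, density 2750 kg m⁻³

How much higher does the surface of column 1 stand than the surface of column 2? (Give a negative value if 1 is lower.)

For any compensation level in the mantle, the mantle terms cancel and isostasy reduces to e = (Σt_1 − Σt_2) − (Σ(ρt)_1 − Σ(ρt)_2) / ρ_m.
Σt_1 = 24.88 km; Σt_2 = 32.5 km; Σ(ρt)_1 = 66623.2; Σ(ρt)_2 = 89375 (in km·kg m⁻³).
e = (24.88 − 32.5) − (66623.2 − 89375) / 3350 = −0.828 km.

−0.828 km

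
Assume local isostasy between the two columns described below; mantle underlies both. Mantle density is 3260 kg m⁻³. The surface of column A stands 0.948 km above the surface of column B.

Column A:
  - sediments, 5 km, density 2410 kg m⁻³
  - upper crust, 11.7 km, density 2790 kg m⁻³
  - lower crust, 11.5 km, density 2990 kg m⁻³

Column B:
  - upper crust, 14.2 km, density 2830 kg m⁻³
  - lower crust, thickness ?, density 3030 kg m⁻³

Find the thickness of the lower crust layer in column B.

Take the compensation level at the base of the deeper column (depth z_c below the surface of column A) and equate Σ ρ_i t_i down to z_c; mantle fills any gap and the z_c terms cancel.
Column A: 5×2410 + 11.7×2790 + 11.5×2990 + (z_c − 28.2)×3260
Column B: 0.948×0 + 14.2×2830 + x×3030 + (z_c − 0.948 − 14.2 − x)×3260
The z_c×3260 term appears on both sides and cancels. Collect the known terms of each column as K = Σ(ρt)_known − 3260 × (depth of known layers): K_A = 79078 − 3260×28.2 = −12854; K_B = 40186 − 3260×(0.948 + 14.2) = −9196.48.
Balance: K_A = K_B − x×(3260 − 3030), so x = (K_B − K_A)/(3260 − 3030) = 3657.52/230 = 15.9 km.

15.9 km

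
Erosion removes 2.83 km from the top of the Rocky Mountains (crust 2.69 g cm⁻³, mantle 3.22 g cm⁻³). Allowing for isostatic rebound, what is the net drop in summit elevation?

Rebound u = e ρ_c/ρ_m = 2.83 km × 2.69/3.22 = 2.364 km.
Net surface drop = e − u = 2.83 km − 2.364 km = e (ρ_m − ρ_c)/ρ_m = 0.466 km.

0.466 km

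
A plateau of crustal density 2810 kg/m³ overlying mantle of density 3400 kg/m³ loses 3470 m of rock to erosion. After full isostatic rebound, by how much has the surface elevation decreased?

602 m

Rebound u = e ρ_c/ρ_m = 3470 m × 2810/3400 = 2868 m.
Net surface drop = e − u = 3470 m − 2868 m = e (ρ_m − ρ_c)/ρ_m = 602 m.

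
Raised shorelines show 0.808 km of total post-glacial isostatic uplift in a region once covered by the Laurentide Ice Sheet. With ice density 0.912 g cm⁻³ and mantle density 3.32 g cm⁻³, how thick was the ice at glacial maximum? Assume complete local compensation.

u = t ρ_ice/ρ_m → t = u ρ_m/ρ_ice = 0.808 km × 3.32/0.912 = 2.94 km.

2.94 km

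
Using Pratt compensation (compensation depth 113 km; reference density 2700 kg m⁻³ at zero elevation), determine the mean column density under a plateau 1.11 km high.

2670 kg m⁻³

Pratt balance: ρ_ref D = ρ (D + h).
ρ = ρ_ref D/(D + h) = 2700 × 113 km/(113 km + 1.11 km) = 2670 kg m⁻³.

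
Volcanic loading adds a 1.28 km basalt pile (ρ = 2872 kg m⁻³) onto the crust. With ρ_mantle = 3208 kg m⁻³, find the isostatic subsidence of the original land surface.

Subaerial loading: s = t ρ_load / ρ_m.
s = 1.28 km × 2872/3208 = 1.15 km.

1.15 km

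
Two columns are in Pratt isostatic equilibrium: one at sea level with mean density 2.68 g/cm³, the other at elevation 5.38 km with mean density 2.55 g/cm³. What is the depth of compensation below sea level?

106 km

ρ_ref D = ρ (D + h) → D (ρ_ref − ρ) = ρ h.
D = ρ h/(ρ_ref − ρ) = 2.55 × 5.38 km/(2.68 − 2.55) = 106 km.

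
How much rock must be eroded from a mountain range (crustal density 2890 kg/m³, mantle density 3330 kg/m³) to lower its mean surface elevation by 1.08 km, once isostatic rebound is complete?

8.17 km

Net drop Δ = e − u = e − e ρ_c/ρ_m = e (ρ_m − ρ_c)/ρ_m.
e = Δ ρ_m/(ρ_m − ρ_c) = 1.08 km × 3330/440 = 8.17 km.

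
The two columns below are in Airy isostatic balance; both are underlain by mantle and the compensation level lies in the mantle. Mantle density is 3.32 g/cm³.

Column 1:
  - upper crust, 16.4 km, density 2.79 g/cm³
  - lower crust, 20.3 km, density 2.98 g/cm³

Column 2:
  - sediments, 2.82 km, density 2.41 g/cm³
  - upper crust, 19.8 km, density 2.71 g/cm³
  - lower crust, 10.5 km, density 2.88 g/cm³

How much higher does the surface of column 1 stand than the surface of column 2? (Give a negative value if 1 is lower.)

−1.11 km

For any compensation level in the mantle, the mantle terms cancel and isostasy reduces to e = (Σt_1 − Σt_2) − (Σ(ρt)_1 − Σ(ρt)_2) / ρ_m.
Σt_1 = 36.7 km; Σt_2 = 33.12 km; Σ(ρt)_1 = 106.25; Σ(ρt)_2 = 90.6942 (in km·g/cm³).
e = (36.7 − 33.12) − (106.25 − 90.6942) / 3.32 = −1.11 km.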